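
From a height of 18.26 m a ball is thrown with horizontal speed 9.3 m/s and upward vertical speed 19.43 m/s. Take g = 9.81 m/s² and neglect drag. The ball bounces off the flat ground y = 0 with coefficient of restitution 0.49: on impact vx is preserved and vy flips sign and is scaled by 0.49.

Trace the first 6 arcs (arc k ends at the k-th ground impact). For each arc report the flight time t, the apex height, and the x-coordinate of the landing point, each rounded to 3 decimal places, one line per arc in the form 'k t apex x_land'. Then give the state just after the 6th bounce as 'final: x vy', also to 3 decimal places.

Arc 1: start y=18.260, vy=19.430 → t=4.746, apex=37.502, x_land=44.135, impact vy=-27.125
  bounce: vy ← 0.49·27.125 = 13.291
Arc 2: start y=0.000, vy=13.291 → t=2.710, apex=9.004, x_land=69.336, impact vy=-13.291
  bounce: vy ← 0.49·13.291 = 6.513
Arc 3: start y=0.000, vy=6.513 → t=1.328, apex=2.162, x_land=81.684, impact vy=-6.513
  bounce: vy ← 0.49·6.513 = 3.191
Arc 4: start y=0.000, vy=3.191 → t=0.651, apex=0.519, x_land=87.735, impact vy=-3.191
  bounce: vy ← 0.49·3.191 = 1.564
Arc 5: start y=0.000, vy=1.564 → t=0.319, apex=0.125, x_land=90.700, impact vy=-1.564
  bounce: vy ← 0.49·1.564 = 0.766
Arc 6: start y=0.000, vy=0.766 → t=0.156, apex=0.030, x_land=92.153, impact vy=-0.766
  bounce: vy ← 0.49·0.766 = 0.375

1 4.746 37.502 44.135
2 2.710 9.004 69.336
3 1.328 2.162 81.684
4 0.651 0.519 87.735
5 0.319 0.125 90.700
6 0.156 0.030 92.153
final: 92.153 0.375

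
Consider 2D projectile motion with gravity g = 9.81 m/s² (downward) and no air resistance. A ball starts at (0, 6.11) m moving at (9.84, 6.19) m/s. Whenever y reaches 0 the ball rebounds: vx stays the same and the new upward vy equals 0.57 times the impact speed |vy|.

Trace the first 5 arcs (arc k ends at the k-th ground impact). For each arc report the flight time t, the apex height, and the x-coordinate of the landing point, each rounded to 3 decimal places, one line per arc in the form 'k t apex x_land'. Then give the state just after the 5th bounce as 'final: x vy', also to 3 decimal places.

1 1.913 8.063 18.825
2 1.462 2.620 33.207
3 0.833 0.851 41.405
4 0.475 0.277 46.078
5 0.271 0.090 48.741
final: 48.741 0.757

Arc 1: start y=6.110, vy=6.190 → t=1.913, apex=8.063, x_land=18.825, impact vy=-12.578
  bounce: vy ← 0.57·12.578 = 7.169
Arc 2: start y=0.000, vy=7.169 → t=1.462, apex=2.620, x_land=33.207, impact vy=-7.169
  bounce: vy ← 0.57·7.169 = 4.086
Arc 3: start y=0.000, vy=4.086 → t=0.833, apex=0.851, x_land=41.405, impact vy=-4.086
  bounce: vy ← 0.57·4.086 = 2.329
Arc 4: start y=0.000, vy=2.329 → t=0.475, apex=0.277, x_land=46.078, impact vy=-2.329
  bounce: vy ← 0.57·2.329 = 1.328
Arc 5: start y=0.000, vy=1.328 → t=0.271, apex=0.090, x_land=48.741, impact vy=-1.328
  bounce: vy ← 0.57·1.328 = 0.757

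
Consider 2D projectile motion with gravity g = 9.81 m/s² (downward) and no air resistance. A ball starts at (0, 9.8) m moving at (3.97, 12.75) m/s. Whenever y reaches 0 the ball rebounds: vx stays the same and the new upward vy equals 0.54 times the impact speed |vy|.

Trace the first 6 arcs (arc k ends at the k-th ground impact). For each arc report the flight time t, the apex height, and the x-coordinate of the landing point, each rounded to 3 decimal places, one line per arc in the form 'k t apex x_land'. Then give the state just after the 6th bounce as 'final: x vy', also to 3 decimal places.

1 3.220 18.086 12.783
2 2.074 5.274 21.016
3 1.120 1.538 25.462
4 0.605 0.448 27.863
5 0.327 0.131 29.159
6 0.176 0.038 29.859
final: 29.859 0.467

Arc 1: start y=9.800, vy=12.750 → t=3.220, apex=18.086, x_land=12.783, impact vy=-18.837
  bounce: vy ← 0.54·18.837 = 10.172
Arc 2: start y=0.000, vy=10.172 → t=2.074, apex=5.274, x_land=21.016, impact vy=-10.172
  bounce: vy ← 0.54·10.172 = 5.493
Arc 3: start y=0.000, vy=5.493 → t=1.120, apex=1.538, x_land=25.462, impact vy=-5.493
  bounce: vy ← 0.54·5.493 = 2.966
Arc 4: start y=0.000, vy=2.966 → t=0.605, apex=0.448, x_land=27.863, impact vy=-2.966
  bounce: vy ← 0.54·2.966 = 1.602
Arc 5: start y=0.000, vy=1.602 → t=0.327, apex=0.131, x_land=29.159, impact vy=-1.602
  bounce: vy ← 0.54·1.602 = 0.865
Arc 6: start y=0.000, vy=0.865 → t=0.176, apex=0.038, x_land=29.859, impact vy=-0.865
  bounce: vy ← 0.54·0.865 = 0.467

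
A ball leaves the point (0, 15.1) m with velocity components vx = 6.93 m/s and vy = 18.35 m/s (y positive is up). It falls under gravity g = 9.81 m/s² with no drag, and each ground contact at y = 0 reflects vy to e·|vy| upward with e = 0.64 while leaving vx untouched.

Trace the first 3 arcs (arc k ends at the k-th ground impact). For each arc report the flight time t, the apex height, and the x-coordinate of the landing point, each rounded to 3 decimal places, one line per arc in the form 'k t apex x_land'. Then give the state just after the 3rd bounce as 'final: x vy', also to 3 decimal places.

1 4.435 32.262 30.736
2 3.283 13.215 53.485
3 2.101 5.413 68.045
final: 68.045 6.595

Arc 1: start y=15.100, vy=18.350 → t=4.435, apex=32.262, x_land=30.736, impact vy=-25.159
  bounce: vy ← 0.64·25.159 = 16.102
Arc 2: start y=0.000, vy=16.102 → t=3.283, apex=13.215, x_land=53.485, impact vy=-16.102
  bounce: vy ← 0.64·16.102 = 10.305
Arc 3: start y=0.000, vy=10.305 → t=2.101, apex=5.413, x_land=68.045, impact vy=-10.305
  bounce: vy ← 0.64·10.305 = 6.595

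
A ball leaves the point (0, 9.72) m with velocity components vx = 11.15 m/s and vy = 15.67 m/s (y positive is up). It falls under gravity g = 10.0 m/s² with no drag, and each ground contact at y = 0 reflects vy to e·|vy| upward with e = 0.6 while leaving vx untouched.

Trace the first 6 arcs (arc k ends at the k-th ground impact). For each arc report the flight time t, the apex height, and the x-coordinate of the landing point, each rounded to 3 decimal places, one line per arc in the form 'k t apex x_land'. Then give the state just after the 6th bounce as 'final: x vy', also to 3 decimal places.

1 3.664 21.997 40.859
2 2.517 7.919 68.924
3 1.510 2.851 85.762
4 0.906 1.026 95.866
5 0.544 0.369 101.927
6 0.326 0.133 105.565
final: 105.565 0.979

Arc 1: start y=9.720, vy=15.670 → t=3.664, apex=21.997, x_land=40.859, impact vy=-20.975
  bounce: vy ← 0.6·20.975 = 12.585
Arc 2: start y=0.000, vy=12.585 → t=2.517, apex=7.919, x_land=68.924, impact vy=-12.585
  bounce: vy ← 0.6·12.585 = 7.551
Arc 3: start y=0.000, vy=7.551 → t=1.510, apex=2.851, x_land=85.762, impact vy=-7.551
  bounce: vy ← 0.6·7.551 = 4.531
Arc 4: start y=0.000, vy=4.531 → t=0.906, apex=1.026, x_land=95.866, impact vy=-4.531
  bounce: vy ← 0.6·4.531 = 2.718
Arc 5: start y=0.000, vy=2.718 → t=0.544, apex=0.369, x_land=101.927, impact vy=-2.718
  bounce: vy ← 0.6·2.718 = 1.631
Arc 6: start y=0.000, vy=1.631 → t=0.326, apex=0.133, x_land=105.565, impact vy=-1.631
  bounce: vy ← 0.6·1.631 = 0.979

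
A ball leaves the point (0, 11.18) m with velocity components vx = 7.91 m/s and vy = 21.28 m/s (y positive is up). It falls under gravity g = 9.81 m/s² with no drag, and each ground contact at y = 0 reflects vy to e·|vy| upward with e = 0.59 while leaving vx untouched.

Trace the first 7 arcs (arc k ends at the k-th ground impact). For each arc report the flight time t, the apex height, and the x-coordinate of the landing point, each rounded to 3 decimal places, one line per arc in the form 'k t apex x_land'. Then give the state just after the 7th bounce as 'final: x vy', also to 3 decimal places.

Arc 1: start y=11.180, vy=21.280 → t=4.812, apex=34.260, x_land=38.064, impact vy=-25.927
  bounce: vy ← 0.59·25.927 = 15.297
Arc 2: start y=0.000, vy=15.297 → t=3.119, apex=11.926, x_land=62.732, impact vy=-15.297
  bounce: vy ← 0.59·15.297 = 9.025
Arc 3: start y=0.000, vy=9.025 → t=1.840, apex=4.151, x_land=77.286, impact vy=-9.025
  bounce: vy ← 0.59·9.025 = 5.325
Arc 4: start y=0.000, vy=5.325 → t=1.086, apex=1.445, x_land=85.873, impact vy=-5.325
  bounce: vy ← 0.59·5.325 = 3.142
Arc 5: start y=0.000, vy=3.142 → t=0.640, apex=0.503, x_land=90.939, impact vy=-3.142
  bounce: vy ← 0.59·3.142 = 1.854
Arc 6: start y=0.000, vy=1.854 → t=0.378, apex=0.175, x_land=93.928, impact vy=-1.854
  bounce: vy ← 0.59·1.854 = 1.094
Arc 7: start y=0.000, vy=1.094 → t=0.223, apex=0.061, x_land=95.692, impact vy=-1.094
  bounce: vy ← 0.59·1.094 = 0.645

1 4.812 34.260 38.064
2 3.119 11.926 62.732
3 1.840 4.151 77.286
4 1.086 1.445 85.873
5 0.640 0.503 90.939
6 0.378 0.175 93.928
7 0.223 0.061 95.692
final: 95.692 0.645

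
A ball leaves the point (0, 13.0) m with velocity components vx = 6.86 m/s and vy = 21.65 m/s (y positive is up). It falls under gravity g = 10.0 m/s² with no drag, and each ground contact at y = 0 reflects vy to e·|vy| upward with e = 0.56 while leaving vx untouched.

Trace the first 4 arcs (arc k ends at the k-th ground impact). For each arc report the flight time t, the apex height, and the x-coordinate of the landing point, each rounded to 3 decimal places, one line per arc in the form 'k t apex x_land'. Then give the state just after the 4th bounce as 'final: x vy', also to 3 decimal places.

Arc 1: start y=13.000, vy=21.650 → t=4.864, apex=36.436, x_land=33.370, impact vy=-26.995
  bounce: vy ← 0.56·26.995 = 15.117
Arc 2: start y=0.000, vy=15.117 → t=3.023, apex=11.426, x_land=54.111, impact vy=-15.117
  bounce: vy ← 0.56·15.117 = 8.466
Arc 3: start y=0.000, vy=8.466 → t=1.693, apex=3.583, x_land=65.726, impact vy=-8.466
  bounce: vy ← 0.56·8.466 = 4.741
Arc 4: start y=0.000, vy=4.741 → t=0.948, apex=1.124, x_land=72.230, impact vy=-4.741
  bounce: vy ← 0.56·4.741 = 2.655

1 4.864 36.436 33.370
2 3.023 11.426 54.111
3 1.693 3.583 65.726
4 0.948 1.124 72.230
final: 72.230 2.655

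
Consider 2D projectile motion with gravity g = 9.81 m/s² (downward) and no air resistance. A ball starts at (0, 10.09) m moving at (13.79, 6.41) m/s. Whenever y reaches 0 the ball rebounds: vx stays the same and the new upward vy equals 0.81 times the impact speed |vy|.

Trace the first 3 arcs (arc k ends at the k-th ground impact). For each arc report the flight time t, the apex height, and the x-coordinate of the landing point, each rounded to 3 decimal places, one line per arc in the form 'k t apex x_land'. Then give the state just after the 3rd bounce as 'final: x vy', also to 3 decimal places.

Arc 1: start y=10.090, vy=6.410 → t=2.229, apex=12.184, x_land=30.745, impact vy=-15.461
  bounce: vy ← 0.81·15.461 = 12.524
Arc 2: start y=0.000, vy=12.524 → t=2.553, apex=7.994, x_land=65.954, impact vy=-12.524
  bounce: vy ← 0.81·12.524 = 10.144
Arc 3: start y=0.000, vy=10.144 → t=2.068, apex=5.245, x_land=94.474, impact vy=-10.144
  bounce: vy ← 0.81·10.144 = 8.217

1 2.229 12.184 30.745
2 2.553 7.994 65.954
3 2.068 5.245 94.474
final: 94.474 8.217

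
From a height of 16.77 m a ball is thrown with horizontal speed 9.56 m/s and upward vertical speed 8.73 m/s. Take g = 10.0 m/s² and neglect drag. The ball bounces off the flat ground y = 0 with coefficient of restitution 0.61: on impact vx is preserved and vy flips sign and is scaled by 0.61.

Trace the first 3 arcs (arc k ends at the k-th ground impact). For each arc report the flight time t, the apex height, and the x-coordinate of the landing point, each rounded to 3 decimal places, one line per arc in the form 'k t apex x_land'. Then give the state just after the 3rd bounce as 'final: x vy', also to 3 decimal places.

1 2.902 20.581 27.741
2 2.475 7.658 51.404
3 1.510 2.850 65.838
final: 65.838 4.605

Arc 1: start y=16.770, vy=8.730 → t=2.902, apex=20.581, x_land=27.741, impact vy=-20.288
  bounce: vy ← 0.61·20.288 = 12.376
Arc 2: start y=0.000, vy=12.376 → t=2.475, apex=7.658, x_land=51.404, impact vy=-12.376
  bounce: vy ← 0.61·12.376 = 7.549
Arc 3: start y=0.000, vy=7.549 → t=1.510, apex=2.850, x_land=65.838, impact vy=-7.549
  bounce: vy ← 0.61·7.549 = 4.605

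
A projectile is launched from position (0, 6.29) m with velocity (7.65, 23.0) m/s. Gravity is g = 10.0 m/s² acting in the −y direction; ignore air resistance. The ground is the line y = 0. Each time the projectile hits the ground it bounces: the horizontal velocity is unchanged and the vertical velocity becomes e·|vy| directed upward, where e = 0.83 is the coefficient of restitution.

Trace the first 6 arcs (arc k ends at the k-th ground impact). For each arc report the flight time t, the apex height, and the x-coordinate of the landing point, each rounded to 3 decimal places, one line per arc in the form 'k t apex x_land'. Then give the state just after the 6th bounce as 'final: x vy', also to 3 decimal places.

1 4.859 32.740 37.171
2 4.248 22.555 69.666
3 3.526 15.538 96.637
4 2.926 10.704 119.024
5 2.429 7.374 137.604
6 2.016 5.080 153.026
final: 153.026 8.366

Arc 1: start y=6.290, vy=23.000 → t=4.859, apex=32.740, x_land=37.171, impact vy=-25.589
  bounce: vy ← 0.83·25.589 = 21.239
Arc 2: start y=0.000, vy=21.239 → t=4.248, apex=22.555, x_land=69.666, impact vy=-21.239
  bounce: vy ← 0.83·21.239 = 17.628
Arc 3: start y=0.000, vy=17.628 → t=3.526, apex=15.538, x_land=96.637, impact vy=-17.628
  bounce: vy ← 0.83·17.628 = 14.631
Arc 4: start y=0.000, vy=14.631 → t=2.926, apex=10.704, x_land=119.024, impact vy=-14.631
  bounce: vy ← 0.83·14.631 = 12.144
Arc 5: start y=0.000, vy=12.144 → t=2.429, apex=7.374, x_land=137.604, impact vy=-12.144
  bounce: vy ← 0.83·12.144 = 10.080
Arc 6: start y=0.000, vy=10.080 → t=2.016, apex=5.080, x_land=153.026, impact vy=-10.080
  bounce: vy ← 0.83·10.080 = 8.366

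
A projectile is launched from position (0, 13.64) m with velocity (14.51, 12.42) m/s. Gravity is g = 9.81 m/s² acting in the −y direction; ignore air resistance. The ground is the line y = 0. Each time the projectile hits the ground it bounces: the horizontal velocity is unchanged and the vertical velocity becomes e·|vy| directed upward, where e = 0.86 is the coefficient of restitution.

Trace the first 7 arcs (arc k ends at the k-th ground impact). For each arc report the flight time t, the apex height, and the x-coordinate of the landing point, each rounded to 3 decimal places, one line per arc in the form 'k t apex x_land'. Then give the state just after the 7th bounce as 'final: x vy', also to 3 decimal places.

Arc 1: start y=13.640, vy=12.420 → t=3.360, apex=21.502, x_land=48.751, impact vy=-20.540
  bounce: vy ← 0.86·20.540 = 17.664
Arc 2: start y=0.000, vy=17.664 → t=3.601, apex=15.903, x_land=101.004, impact vy=-17.664
  bounce: vy ← 0.86·17.664 = 15.191
Arc 3: start y=0.000, vy=15.191 → t=3.097, apex=11.762, x_land=145.943, impact vy=-15.191
  bounce: vy ← 0.86·15.191 = 13.064
Arc 4: start y=0.000, vy=13.064 → t=2.663, apex=8.699, x_land=184.590, impact vy=-13.064
  bounce: vy ← 0.86·13.064 = 11.235
Arc 5: start y=0.000, vy=11.235 → t=2.291, apex=6.434, x_land=217.826, impact vy=-11.235
  bounce: vy ← 0.86·11.235 = 9.662
Arc 6: start y=0.000, vy=9.662 → t=1.970, apex=4.758, x_land=246.409, impact vy=-9.662
  bounce: vy ← 0.86·9.662 = 8.310
Arc 7: start y=0.000, vy=8.310 → t=1.694, apex=3.519, x_land=270.991, impact vy=-8.310
  bounce: vy ← 0.86·8.310 = 7.146

1 3.360 21.502 48.751
2 3.601 15.903 101.004
3 3.097 11.762 145.943
4 2.663 8.699 184.590
5 2.291 6.434 217.826
6 1.970 4.758 246.409
7 1.694 3.519 270.991
final: 270.991 7.146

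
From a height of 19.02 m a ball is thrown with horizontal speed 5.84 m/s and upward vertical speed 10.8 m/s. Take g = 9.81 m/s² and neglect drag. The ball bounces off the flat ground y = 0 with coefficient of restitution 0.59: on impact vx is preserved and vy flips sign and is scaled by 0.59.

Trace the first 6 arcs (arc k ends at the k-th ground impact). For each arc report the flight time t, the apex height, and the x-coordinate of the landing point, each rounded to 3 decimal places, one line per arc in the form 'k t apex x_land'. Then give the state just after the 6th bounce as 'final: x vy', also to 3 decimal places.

Arc 1: start y=19.020, vy=10.800 → t=3.357, apex=24.965, x_land=19.605, impact vy=-22.132
  bounce: vy ← 0.59·22.132 = 13.058
Arc 2: start y=0.000, vy=13.058 → t=2.662, apex=8.690, x_land=35.151, impact vy=-13.058
  bounce: vy ← 0.59·13.058 = 7.704
Arc 3: start y=0.000, vy=7.704 → t=1.571, apex=3.025, x_land=44.324, impact vy=-7.704
  bounce: vy ← 0.59·7.704 = 4.545
Arc 4: start y=0.000, vy=4.545 → t=0.927, apex=1.053, x_land=49.736, impact vy=-4.545
  bounce: vy ← 0.59·4.545 = 2.682
Arc 5: start y=0.000, vy=2.682 → t=0.547, apex=0.367, x_land=52.929, impact vy=-2.682
  bounce: vy ← 0.59·2.682 = 1.582
Arc 6: start y=0.000, vy=1.582 → t=0.323, apex=0.128, x_land=54.813, impact vy=-1.582
  bounce: vy ← 0.59·1.582 = 0.934

1 3.357 24.965 19.605
2 2.662 8.690 35.151
3 1.571 3.025 44.324
4 0.927 1.053 49.736
5 0.547 0.367 52.929
6 0.323 0.128 54.813
final: 54.813 0.934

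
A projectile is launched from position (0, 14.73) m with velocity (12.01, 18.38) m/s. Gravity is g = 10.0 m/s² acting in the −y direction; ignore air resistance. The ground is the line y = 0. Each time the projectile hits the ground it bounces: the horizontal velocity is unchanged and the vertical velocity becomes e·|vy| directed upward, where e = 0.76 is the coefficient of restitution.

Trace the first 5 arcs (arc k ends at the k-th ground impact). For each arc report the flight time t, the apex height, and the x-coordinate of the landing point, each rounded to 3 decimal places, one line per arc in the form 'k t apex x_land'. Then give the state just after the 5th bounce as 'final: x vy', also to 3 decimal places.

1 4.353 31.621 52.277
2 3.823 18.264 98.185
3 2.905 10.550 133.076
4 2.208 6.093 159.592
5 1.678 3.520 179.745
final: 179.745 6.376

Arc 1: start y=14.730, vy=18.380 → t=4.353, apex=31.621, x_land=52.277, impact vy=-25.148
  bounce: vy ← 0.76·25.148 = 19.113
Arc 2: start y=0.000, vy=19.113 → t=3.823, apex=18.264, x_land=98.185, impact vy=-19.113
  bounce: vy ← 0.76·19.113 = 14.526
Arc 3: start y=0.000, vy=14.526 → t=2.905, apex=10.550, x_land=133.076, impact vy=-14.526
  bounce: vy ← 0.76·14.526 = 11.039
Arc 4: start y=0.000, vy=11.039 → t=2.208, apex=6.093, x_land=159.592, impact vy=-11.039
  bounce: vy ← 0.76·11.039 = 8.390
Arc 5: start y=0.000, vy=8.390 → t=1.678, apex=3.520, x_land=179.745, impact vy=-8.390
  bounce: vy ← 0.76·8.390 = 6.376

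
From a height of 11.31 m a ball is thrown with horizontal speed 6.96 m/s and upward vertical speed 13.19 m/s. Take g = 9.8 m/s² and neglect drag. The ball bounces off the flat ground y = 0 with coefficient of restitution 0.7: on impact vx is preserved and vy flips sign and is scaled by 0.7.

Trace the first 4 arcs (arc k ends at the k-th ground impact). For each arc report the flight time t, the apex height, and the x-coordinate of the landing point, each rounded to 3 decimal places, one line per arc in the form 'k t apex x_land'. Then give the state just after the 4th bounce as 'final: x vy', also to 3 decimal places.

Arc 1: start y=11.310, vy=13.190 → t=3.376, apex=20.186, x_land=23.494, impact vy=-19.891
  bounce: vy ← 0.7·19.891 = 13.924
Arc 2: start y=0.000, vy=13.924 → t=2.842, apex=9.891, x_land=43.272, impact vy=-13.924
  bounce: vy ← 0.7·13.924 = 9.747
Arc 3: start y=0.000, vy=9.747 → t=1.989, apex=4.847, x_land=57.116, impact vy=-9.747
  bounce: vy ← 0.7·9.747 = 6.823
Arc 4: start y=0.000, vy=6.823 → t=1.392, apex=2.375, x_land=66.807, impact vy=-6.823
  bounce: vy ← 0.7·6.823 = 4.776

1 3.376 20.186 23.494
2 2.842 9.891 43.272
3 1.989 4.847 57.116
4 1.392 2.375 66.807
final: 66.807 4.776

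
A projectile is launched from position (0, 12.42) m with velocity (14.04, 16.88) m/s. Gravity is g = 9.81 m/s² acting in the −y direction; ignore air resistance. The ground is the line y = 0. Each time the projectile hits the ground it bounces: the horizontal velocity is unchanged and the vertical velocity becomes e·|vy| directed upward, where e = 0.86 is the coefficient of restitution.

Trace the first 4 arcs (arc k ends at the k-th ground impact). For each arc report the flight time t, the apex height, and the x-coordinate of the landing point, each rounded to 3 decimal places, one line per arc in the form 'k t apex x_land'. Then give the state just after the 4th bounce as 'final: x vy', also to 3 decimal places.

1 4.064 26.943 57.064
2 4.031 19.927 113.661
3 3.467 14.738 162.335
4 2.981 10.900 204.194
final: 204.194 12.577

Arc 1: start y=12.420, vy=16.880 → t=4.064, apex=26.943, x_land=57.064, impact vy=-22.992
  bounce: vy ← 0.86·22.992 = 19.773
Arc 2: start y=0.000, vy=19.773 → t=4.031, apex=19.927, x_land=113.661, impact vy=-19.773
  bounce: vy ← 0.86·19.773 = 17.005
Arc 3: start y=0.000, vy=17.005 → t=3.467, apex=14.738, x_land=162.335, impact vy=-17.005
  bounce: vy ← 0.86·17.005 = 14.624
Arc 4: start y=0.000, vy=14.624 → t=2.981, apex=10.900, x_land=204.194, impact vy=-14.624
  bounce: vy ← 0.86·14.624 = 12.577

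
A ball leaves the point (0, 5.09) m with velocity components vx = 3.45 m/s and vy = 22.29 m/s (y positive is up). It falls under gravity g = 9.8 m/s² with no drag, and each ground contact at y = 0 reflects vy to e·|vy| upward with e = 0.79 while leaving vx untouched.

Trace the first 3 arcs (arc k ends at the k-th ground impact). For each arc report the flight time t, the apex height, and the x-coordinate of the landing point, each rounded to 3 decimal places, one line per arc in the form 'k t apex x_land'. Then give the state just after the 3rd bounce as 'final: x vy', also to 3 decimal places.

1 4.767 30.439 16.446
2 3.938 18.997 30.032
3 3.111 11.856 40.765
final: 40.765 12.043

Arc 1: start y=5.090, vy=22.290 → t=4.767, apex=30.439, x_land=16.446, impact vy=-24.426
  bounce: vy ← 0.79·24.426 = 19.296
Arc 2: start y=0.000, vy=19.296 → t=3.938, apex=18.997, x_land=30.032, impact vy=-19.296
  bounce: vy ← 0.79·19.296 = 15.244
Arc 3: start y=0.000, vy=15.244 → t=3.111, apex=11.856, x_land=40.765, impact vy=-15.244
  bounce: vy ← 0.79·15.244 = 12.043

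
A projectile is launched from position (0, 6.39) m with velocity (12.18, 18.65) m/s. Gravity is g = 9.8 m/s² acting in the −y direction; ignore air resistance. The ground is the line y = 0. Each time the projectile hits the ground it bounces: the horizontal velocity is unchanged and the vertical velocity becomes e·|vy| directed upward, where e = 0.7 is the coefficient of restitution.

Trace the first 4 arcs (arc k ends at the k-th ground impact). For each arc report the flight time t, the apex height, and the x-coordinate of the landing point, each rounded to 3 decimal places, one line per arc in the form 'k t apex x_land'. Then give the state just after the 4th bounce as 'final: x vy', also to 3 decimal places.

Arc 1: start y=6.390, vy=18.650 → t=4.122, apex=24.136, x_land=50.212, impact vy=-21.750
  bounce: vy ← 0.7·21.750 = 15.225
Arc 2: start y=0.000, vy=15.225 → t=3.107, apex=11.827, x_land=88.057, impact vy=-15.225
  bounce: vy ← 0.7·15.225 = 10.658
Arc 3: start y=0.000, vy=10.658 → t=2.175, apex=5.795, x_land=114.548, impact vy=-10.658
  bounce: vy ← 0.7·10.658 = 7.460
Arc 4: start y=0.000, vy=7.460 → t=1.523, apex=2.840, x_land=133.092, impact vy=-7.460
  bounce: vy ← 0.7·7.460 = 5.222

1 4.122 24.136 50.212
2 3.107 11.827 88.057
3 2.175 5.795 114.548
4 1.523 2.840 133.092
final: 133.092 5.222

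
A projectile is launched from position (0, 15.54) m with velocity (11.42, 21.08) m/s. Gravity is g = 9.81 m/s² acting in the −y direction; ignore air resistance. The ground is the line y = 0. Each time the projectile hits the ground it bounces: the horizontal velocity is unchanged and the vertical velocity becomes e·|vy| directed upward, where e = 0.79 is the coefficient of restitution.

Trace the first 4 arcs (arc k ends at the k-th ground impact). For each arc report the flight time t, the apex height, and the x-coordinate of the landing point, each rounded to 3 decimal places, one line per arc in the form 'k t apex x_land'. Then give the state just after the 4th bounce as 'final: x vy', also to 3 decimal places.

Arc 1: start y=15.540, vy=21.080 → t=4.939, apex=38.189, x_land=56.405, impact vy=-27.373
  bounce: vy ← 0.79·27.373 = 21.624
Arc 2: start y=0.000, vy=21.624 → t=4.409, apex=23.834, x_land=106.751, impact vy=-21.624
  bounce: vy ← 0.79·21.624 = 17.083
Arc 3: start y=0.000, vy=17.083 → t=3.483, apex=14.875, x_land=146.525, impact vy=-17.083
  bounce: vy ← 0.79·17.083 = 13.496
Arc 4: start y=0.000, vy=13.496 → t=2.751, apex=9.283, x_land=177.947, impact vy=-13.496
  bounce: vy ← 0.79·13.496 = 10.662

1 4.939 38.189 56.405
2 4.409 23.834 106.751
3 3.483 14.875 146.525
4 2.751 9.283 177.947
final: 177.947 10.662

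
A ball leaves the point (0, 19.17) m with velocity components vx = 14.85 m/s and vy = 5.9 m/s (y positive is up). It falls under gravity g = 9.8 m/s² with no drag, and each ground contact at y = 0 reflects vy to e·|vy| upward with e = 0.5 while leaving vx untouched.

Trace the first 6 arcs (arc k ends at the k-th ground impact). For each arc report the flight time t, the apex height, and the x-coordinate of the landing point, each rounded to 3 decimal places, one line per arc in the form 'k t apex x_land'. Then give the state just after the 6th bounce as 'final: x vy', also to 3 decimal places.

1 2.670 20.946 39.643
2 2.068 5.237 70.346
3 1.034 1.309 85.698
4 0.517 0.327 93.373
5 0.258 0.082 97.211
6 0.129 0.020 99.130
final: 99.130 0.317

Arc 1: start y=19.170, vy=5.900 → t=2.670, apex=20.946, x_land=39.643, impact vy=-20.262
  bounce: vy ← 0.5·20.262 = 10.131
Arc 2: start y=0.000, vy=10.131 → t=2.068, apex=5.237, x_land=70.346, impact vy=-10.131
  bounce: vy ← 0.5·10.131 = 5.065
Arc 3: start y=0.000, vy=5.065 → t=1.034, apex=1.309, x_land=85.698, impact vy=-5.065
  bounce: vy ← 0.5·5.065 = 2.533
Arc 4: start y=0.000, vy=2.533 → t=0.517, apex=0.327, x_land=93.373, impact vy=-2.533
  bounce: vy ← 0.5·2.533 = 1.266
Arc 5: start y=0.000, vy=1.266 → t=0.258, apex=0.082, x_land=97.211, impact vy=-1.266
  bounce: vy ← 0.5·1.266 = 0.633
Arc 6: start y=0.000, vy=0.633 → t=0.129, apex=0.020, x_land=99.130, impact vy=-0.633
  bounce: vy ← 0.5·0.633 = 0.317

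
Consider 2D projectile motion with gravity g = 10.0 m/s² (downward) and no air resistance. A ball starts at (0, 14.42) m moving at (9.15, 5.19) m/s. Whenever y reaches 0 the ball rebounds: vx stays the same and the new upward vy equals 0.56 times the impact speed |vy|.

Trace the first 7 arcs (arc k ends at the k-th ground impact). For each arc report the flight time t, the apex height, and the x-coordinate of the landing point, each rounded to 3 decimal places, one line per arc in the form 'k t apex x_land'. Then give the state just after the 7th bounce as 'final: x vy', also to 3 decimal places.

Arc 1: start y=14.420, vy=5.190 → t=2.295, apex=15.767, x_land=20.997, impact vy=-17.758
  bounce: vy ← 0.56·17.758 = 9.944
Arc 2: start y=0.000, vy=9.944 → t=1.989, apex=4.944, x_land=39.195, impact vy=-9.944
  bounce: vy ← 0.56·9.944 = 5.569
Arc 3: start y=0.000, vy=5.569 → t=1.114, apex=1.551, x_land=49.386, impact vy=-5.569
  bounce: vy ← 0.56·5.569 = 3.119
Arc 4: start y=0.000, vy=3.119 → t=0.624, apex=0.486, x_land=55.093, impact vy=-3.119
  bounce: vy ← 0.56·3.119 = 1.746
Arc 5: start y=0.000, vy=1.746 → t=0.349, apex=0.152, x_land=58.289, impact vy=-1.746
  bounce: vy ← 0.56·1.746 = 0.978
Arc 6: start y=0.000, vy=0.978 → t=0.196, apex=0.048, x_land=60.079, impact vy=-0.978
  bounce: vy ← 0.56·0.978 = 0.548
Arc 7: start y=0.000, vy=0.548 → t=0.110, apex=0.015, x_land=61.081, impact vy=-0.548
  bounce: vy ← 0.56·0.548 = 0.307

1 2.295 15.767 20.997
2 1.989 4.944 39.195
3 1.114 1.551 49.386
4 0.624 0.486 55.093
5 0.349 0.152 58.289
6 0.196 0.048 60.079
7 0.110 0.015 61.081
final: 61.081 0.307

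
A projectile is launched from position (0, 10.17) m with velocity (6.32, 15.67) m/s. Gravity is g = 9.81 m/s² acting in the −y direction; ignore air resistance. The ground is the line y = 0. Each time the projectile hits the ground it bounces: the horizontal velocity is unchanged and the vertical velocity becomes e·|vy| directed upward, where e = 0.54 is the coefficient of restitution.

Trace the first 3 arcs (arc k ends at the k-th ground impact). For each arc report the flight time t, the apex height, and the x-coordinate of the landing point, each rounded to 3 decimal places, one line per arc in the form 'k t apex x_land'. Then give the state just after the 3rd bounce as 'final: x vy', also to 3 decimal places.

Arc 1: start y=10.170, vy=15.670 → t=3.748, apex=22.685, x_land=23.687, impact vy=-21.097
  bounce: vy ← 0.54·21.097 = 11.392
Arc 2: start y=0.000, vy=11.392 → t=2.323, apex=6.615, x_land=38.366, impact vy=-11.392
  bounce: vy ← 0.54·11.392 = 6.152
Arc 3: start y=0.000, vy=6.152 → t=1.254, apex=1.929, x_land=46.292, impact vy=-6.152
  bounce: vy ← 0.54·6.152 = 3.322

1 3.748 22.685 23.687
2 2.323 6.615 38.366
3 1.254 1.929 46.292
final: 46.292 3.322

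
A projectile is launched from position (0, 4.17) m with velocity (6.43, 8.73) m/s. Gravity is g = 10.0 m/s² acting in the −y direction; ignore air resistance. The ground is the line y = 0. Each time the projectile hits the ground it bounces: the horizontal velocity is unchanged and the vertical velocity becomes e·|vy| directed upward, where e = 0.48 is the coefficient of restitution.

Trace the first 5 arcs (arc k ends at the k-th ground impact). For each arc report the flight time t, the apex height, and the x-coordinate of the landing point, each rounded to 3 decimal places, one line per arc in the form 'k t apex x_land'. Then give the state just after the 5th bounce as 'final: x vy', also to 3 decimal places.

1 2.136 7.981 13.737
2 1.213 1.839 21.536
3 0.582 0.424 25.279
4 0.279 0.098 27.076
5 0.134 0.022 27.938
final: 27.938 0.322

Arc 1: start y=4.170, vy=8.730 → t=2.136, apex=7.981, x_land=13.737, impact vy=-12.634
  bounce: vy ← 0.48·12.634 = 6.064
Arc 2: start y=0.000, vy=6.064 → t=1.213, apex=1.839, x_land=21.536, impact vy=-6.064
  bounce: vy ← 0.48·6.064 = 2.911
Arc 3: start y=0.000, vy=2.911 → t=0.582, apex=0.424, x_land=25.279, impact vy=-2.911
  bounce: vy ← 0.48·2.911 = 1.397
Arc 4: start y=0.000, vy=1.397 → t=0.279, apex=0.098, x_land=27.076, impact vy=-1.397
  bounce: vy ← 0.48·1.397 = 0.671
Arc 5: start y=0.000, vy=0.671 → t=0.134, apex=0.022, x_land=27.938, impact vy=-0.671
  bounce: vy ← 0.48·0.671 = 0.322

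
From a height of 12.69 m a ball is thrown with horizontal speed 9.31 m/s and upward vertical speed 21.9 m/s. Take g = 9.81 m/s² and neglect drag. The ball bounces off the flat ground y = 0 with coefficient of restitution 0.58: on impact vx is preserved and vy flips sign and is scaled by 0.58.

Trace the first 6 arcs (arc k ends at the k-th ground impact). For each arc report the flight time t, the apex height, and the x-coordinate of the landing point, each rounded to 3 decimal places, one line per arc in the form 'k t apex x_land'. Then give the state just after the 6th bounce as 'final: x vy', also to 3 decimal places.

1 4.984 37.135 46.400
2 3.192 12.492 76.116
3 1.851 4.202 93.351
4 1.074 1.414 103.347
5 0.623 0.476 109.145
6 0.361 0.160 112.507
final: 112.507 1.028

Arc 1: start y=12.690, vy=21.900 → t=4.984, apex=37.135, x_land=46.400, impact vy=-26.992
  bounce: vy ← 0.58·26.992 = 15.656
Arc 2: start y=0.000, vy=15.656 → t=3.192, apex=12.492, x_land=76.116, impact vy=-15.656
  bounce: vy ← 0.58·15.656 = 9.080
Arc 3: start y=0.000, vy=9.080 → t=1.851, apex=4.202, x_land=93.351, impact vy=-9.080
  bounce: vy ← 0.58·9.080 = 5.267
Arc 4: start y=0.000, vy=5.267 → t=1.074, apex=1.414, x_land=103.347, impact vy=-5.267
  bounce: vy ← 0.58·5.267 = 3.055
Arc 5: start y=0.000, vy=3.055 → t=0.623, apex=0.476, x_land=109.145, impact vy=-3.055
  bounce: vy ← 0.58·3.055 = 1.772
Arc 6: start y=0.000, vy=1.772 → t=0.361, apex=0.160, x_land=112.507, impact vy=-1.772
  bounce: vy ← 0.58·1.772 = 1.028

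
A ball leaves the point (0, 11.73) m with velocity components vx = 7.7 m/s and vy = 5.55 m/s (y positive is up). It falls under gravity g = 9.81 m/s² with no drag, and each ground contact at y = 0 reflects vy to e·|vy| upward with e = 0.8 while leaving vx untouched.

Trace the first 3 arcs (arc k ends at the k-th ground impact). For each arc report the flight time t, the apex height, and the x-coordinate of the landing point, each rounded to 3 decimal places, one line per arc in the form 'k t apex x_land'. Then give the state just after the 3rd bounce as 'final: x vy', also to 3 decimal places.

1 2.212 13.300 17.036
2 2.635 8.512 37.323
3 2.108 5.448 53.552
final: 53.552 8.271

Arc 1: start y=11.730, vy=5.550 → t=2.212, apex=13.300, x_land=17.036, impact vy=-16.154
  bounce: vy ← 0.8·16.154 = 12.923
Arc 2: start y=0.000, vy=12.923 → t=2.635, apex=8.512, x_land=37.323, impact vy=-12.923
  bounce: vy ← 0.8·12.923 = 10.338
Arc 3: start y=0.000, vy=10.338 → t=2.108, apex=5.448, x_land=53.552, impact vy=-10.338
  bounce: vy ← 0.8·10.338 = 8.271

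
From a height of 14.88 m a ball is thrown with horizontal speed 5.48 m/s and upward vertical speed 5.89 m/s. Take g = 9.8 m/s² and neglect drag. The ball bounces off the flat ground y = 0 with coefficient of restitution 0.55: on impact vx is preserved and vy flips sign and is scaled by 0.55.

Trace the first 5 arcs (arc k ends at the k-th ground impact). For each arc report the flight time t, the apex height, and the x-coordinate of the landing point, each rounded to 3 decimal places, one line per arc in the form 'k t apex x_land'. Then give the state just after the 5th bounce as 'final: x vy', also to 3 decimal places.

1 2.444 16.650 13.395
2 2.028 5.037 24.507
3 1.115 1.524 30.618
4 0.613 0.461 33.980
5 0.337 0.139 35.828
final: 35.828 0.909

Arc 1: start y=14.880, vy=5.890 → t=2.444, apex=16.650, x_land=13.395, impact vy=-18.065
  bounce: vy ← 0.55·18.065 = 9.936
Arc 2: start y=0.000, vy=9.936 → t=2.028, apex=5.037, x_land=24.507, impact vy=-9.936
  bounce: vy ← 0.55·9.936 = 5.465
Arc 3: start y=0.000, vy=5.465 → t=1.115, apex=1.524, x_land=30.618, impact vy=-5.465
  bounce: vy ← 0.55·5.465 = 3.006
Arc 4: start y=0.000, vy=3.006 → t=0.613, apex=0.461, x_land=33.980, impact vy=-3.006
  bounce: vy ← 0.55·3.006 = 1.653
Arc 5: start y=0.000, vy=1.653 → t=0.337, apex=0.139, x_land=35.828, impact vy=-1.653
  bounce: vy ← 0.55·1.653 = 0.909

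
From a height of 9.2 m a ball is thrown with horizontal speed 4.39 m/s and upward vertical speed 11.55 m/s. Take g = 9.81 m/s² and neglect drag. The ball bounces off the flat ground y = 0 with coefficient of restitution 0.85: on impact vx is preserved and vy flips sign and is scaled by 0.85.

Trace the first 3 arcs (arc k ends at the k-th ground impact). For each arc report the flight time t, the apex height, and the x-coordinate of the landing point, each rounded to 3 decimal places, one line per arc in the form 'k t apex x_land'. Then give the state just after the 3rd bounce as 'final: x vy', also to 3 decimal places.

1 2.983 15.999 13.097
2 3.070 11.560 26.576
3 2.610 8.352 38.033
final: 38.033 10.881

Arc 1: start y=9.200, vy=11.550 → t=2.983, apex=15.999, x_land=13.097, impact vy=-17.717
  bounce: vy ← 0.85·17.717 = 15.060
Arc 2: start y=0.000, vy=15.060 → t=3.070, apex=11.560, x_land=26.576, impact vy=-15.060
  bounce: vy ← 0.85·15.060 = 12.801
Arc 3: start y=0.000, vy=12.801 → t=2.610, apex=8.352, x_land=38.033, impact vy=-12.801
  bounce: vy ← 0.85·12.801 = 10.881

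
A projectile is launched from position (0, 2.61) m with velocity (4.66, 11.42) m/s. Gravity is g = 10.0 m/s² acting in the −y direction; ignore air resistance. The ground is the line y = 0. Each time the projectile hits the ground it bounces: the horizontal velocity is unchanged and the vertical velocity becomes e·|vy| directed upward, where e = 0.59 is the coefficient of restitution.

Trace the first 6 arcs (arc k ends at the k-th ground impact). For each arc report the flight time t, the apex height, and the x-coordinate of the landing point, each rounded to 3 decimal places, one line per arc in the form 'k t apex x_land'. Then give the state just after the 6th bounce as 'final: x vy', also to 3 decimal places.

1 2.493 9.131 11.619
2 1.595 3.178 19.050
3 0.941 1.106 23.434
4 0.555 0.385 26.021
5 0.327 0.134 27.547
6 0.193 0.047 28.447
final: 28.447 0.570

Arc 1: start y=2.610, vy=11.420 → t=2.493, apex=9.131, x_land=11.619, impact vy=-13.514
  bounce: vy ← 0.59·13.514 = 7.973
Arc 2: start y=0.000, vy=7.973 → t=1.595, apex=3.178, x_land=19.050, impact vy=-7.973
  bounce: vy ← 0.59·7.973 = 4.704
Arc 3: start y=0.000, vy=4.704 → t=0.941, apex=1.106, x_land=23.434, impact vy=-4.704
  bounce: vy ← 0.59·4.704 = 2.775
Arc 4: start y=0.000, vy=2.775 → t=0.555, apex=0.385, x_land=26.021, impact vy=-2.775
  bounce: vy ← 0.59·2.775 = 1.637
Arc 5: start y=0.000, vy=1.637 → t=0.327, apex=0.134, x_land=27.547, impact vy=-1.637
  bounce: vy ← 0.59·1.637 = 0.966
Arc 6: start y=0.000, vy=0.966 → t=0.193, apex=0.047, x_land=28.447, impact vy=-0.966
  bounce: vy ← 0.59·0.966 = 0.570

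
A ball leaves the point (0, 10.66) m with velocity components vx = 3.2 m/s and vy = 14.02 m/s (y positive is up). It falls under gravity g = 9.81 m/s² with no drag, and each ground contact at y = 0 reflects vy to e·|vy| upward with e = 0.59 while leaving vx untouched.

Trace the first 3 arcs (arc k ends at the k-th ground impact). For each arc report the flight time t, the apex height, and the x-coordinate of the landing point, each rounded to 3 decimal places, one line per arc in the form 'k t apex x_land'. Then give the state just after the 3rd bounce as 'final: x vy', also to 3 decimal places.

Arc 1: start y=10.660, vy=14.020 → t=3.482, apex=20.678, x_land=11.144, impact vy=-20.142
  bounce: vy ← 0.59·20.142 = 11.884
Arc 2: start y=0.000, vy=11.884 → t=2.423, apex=7.198, x_land=18.897, impact vy=-11.884
  bounce: vy ← 0.59·11.884 = 7.012
Arc 3: start y=0.000, vy=7.012 → t=1.429, apex=2.506, x_land=23.471, impact vy=-7.012
  bounce: vy ← 0.59·7.012 = 4.137

1 3.482 20.678 11.144
2 2.423 7.198 18.897
3 1.429 2.506 23.471
final: 23.471 4.137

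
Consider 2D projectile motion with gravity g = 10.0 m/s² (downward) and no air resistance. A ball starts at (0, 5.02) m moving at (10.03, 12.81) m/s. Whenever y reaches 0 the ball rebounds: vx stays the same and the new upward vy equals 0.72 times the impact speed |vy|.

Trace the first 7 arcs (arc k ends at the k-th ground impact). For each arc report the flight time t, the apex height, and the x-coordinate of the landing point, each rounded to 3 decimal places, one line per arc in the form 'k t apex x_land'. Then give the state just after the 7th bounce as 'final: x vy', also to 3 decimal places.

Arc 1: start y=5.020, vy=12.810 → t=2.907, apex=13.225, x_land=29.161, impact vy=-16.263
  bounce: vy ← 0.72·16.263 = 11.710
Arc 2: start y=0.000, vy=11.710 → t=2.342, apex=6.856, x_land=52.650, impact vy=-11.710
  bounce: vy ← 0.72·11.710 = 8.431
Arc 3: start y=0.000, vy=8.431 → t=1.686, apex=3.554, x_land=69.562, impact vy=-8.431
  bounce: vy ← 0.72·8.431 = 6.070
Arc 4: start y=0.000, vy=6.070 → t=1.214, apex=1.842, x_land=81.739, impact vy=-6.070
  bounce: vy ← 0.72·6.070 = 4.371
Arc 5: start y=0.000, vy=4.371 → t=0.874, apex=0.955, x_land=90.507, impact vy=-4.371
  bounce: vy ← 0.72·4.371 = 3.147
Arc 6: start y=0.000, vy=3.147 → t=0.629, apex=0.495, x_land=96.819, impact vy=-3.147
  bounce: vy ← 0.72·3.147 = 2.266
Arc 7: start y=0.000, vy=2.266 → t=0.453, apex=0.257, x_land=101.364, impact vy=-2.266
  bounce: vy ← 0.72·2.266 = 1.631

1 2.907 13.225 29.161
2 2.342 6.856 52.650
3 1.686 3.554 69.562
4 1.214 1.842 81.739
5 0.874 0.955 90.507
6 0.629 0.495 96.819
7 0.453 0.257 101.364
final: 101.364 1.631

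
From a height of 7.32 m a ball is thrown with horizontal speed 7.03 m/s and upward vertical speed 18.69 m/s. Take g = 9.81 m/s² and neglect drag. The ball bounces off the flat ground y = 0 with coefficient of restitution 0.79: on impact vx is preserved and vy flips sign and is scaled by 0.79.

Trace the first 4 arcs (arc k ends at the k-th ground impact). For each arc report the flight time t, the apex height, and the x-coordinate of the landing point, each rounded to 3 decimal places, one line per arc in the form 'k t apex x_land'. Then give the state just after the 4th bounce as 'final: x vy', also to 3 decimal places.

1 4.168 25.124 29.304
2 3.576 15.680 54.442
3 2.825 9.786 74.302
4 2.232 6.107 89.991
final: 89.991 8.648

Arc 1: start y=7.320, vy=18.690 → t=4.168, apex=25.124, x_land=29.304, impact vy=-22.202
  bounce: vy ← 0.79·22.202 = 17.540
Arc 2: start y=0.000, vy=17.540 → t=3.576, apex=15.680, x_land=54.442, impact vy=-17.540
  bounce: vy ← 0.79·17.540 = 13.856
Arc 3: start y=0.000, vy=13.856 → t=2.825, apex=9.786, x_land=74.302, impact vy=-13.856
  bounce: vy ← 0.79·13.856 = 10.947
Arc 4: start y=0.000, vy=10.947 → t=2.232, apex=6.107, x_land=89.991, impact vy=-10.947
  bounce: vy ← 0.79·10.947 = 8.648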